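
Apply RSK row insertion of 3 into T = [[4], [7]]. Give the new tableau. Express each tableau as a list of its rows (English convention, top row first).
[[3], [4], [7]]

In row 1, 3 replaces 4 (the leftmost entry greater than 3); 4 is bumped to row 2. In row 2, 4 replaces 7 (the leftmost entry greater than 4); 7 is bumped to row 3. 7 starts a new row 3. The new tableau is [[3], [4], [7]].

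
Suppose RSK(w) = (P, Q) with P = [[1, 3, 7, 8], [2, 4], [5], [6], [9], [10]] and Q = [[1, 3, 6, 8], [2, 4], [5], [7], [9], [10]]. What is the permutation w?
2 1 10 9 6 7 5 8 4 3

Reverse RSK: for i = n, n-1, ..., 1, locate i in Q, remove the corresponding corner cell from P, and reverse-bump its entry up through P; the value ejected from row 1 is w(i).

So w = 2 1 10 9 6 7 5 8 4 3.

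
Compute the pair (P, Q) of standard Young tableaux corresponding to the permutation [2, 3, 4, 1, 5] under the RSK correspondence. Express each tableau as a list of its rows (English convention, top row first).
P = [[1, 3, 4, 5], [2]], Q = [[1, 2, 3, 5], [4]]

Insert each entry of the permutation into P by Schensted row insertion, recording in Q the position of each new cell.

Insert 2: appended to row 1. P = [[2]].
Insert 3: appended to row 1. P = [[2, 3]].
Insert 4: appended to row 1. P = [[2, 3, 4]].
Insert 1: 1 bumps 2 from row 1; 2 starts row 2. P = [[1, 3, 4], [2]].
Insert 5: appended to row 1. P = [[1, 3, 4, 5], [2]].

So P = [[1, 3, 4, 5], [2]], Q = [[1, 2, 3, 5], [4]].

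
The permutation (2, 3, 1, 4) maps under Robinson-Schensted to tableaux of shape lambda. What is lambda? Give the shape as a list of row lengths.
RSK row insertion gives P = [[1, 3, 4], [2]], which has shape [3, 1].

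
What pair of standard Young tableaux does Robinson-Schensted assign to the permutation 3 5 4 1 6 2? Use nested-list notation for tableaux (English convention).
Insert each entry of the permutation into P by Schensted row insertion, recording in Q the position of each new cell.

Insert 3: appended to row 1. P = [[3]], Q = [[1]].
Insert 5: appended to row 1. P = [[3, 5]], Q = [[1, 2]].
Insert 4: 4 bumps 5 from row 1; 5 starts row 2. P = [[3, 4], [5]], Q = [[1, 2], [3]].
Insert 1: 1 bumps 3 from row 1; 3 bumps 5 from row 2; 5 starts row 3. P = [[1, 4], [3], [5]], Q = [[1, 2], [3], [4]].
Insert 6: appended to row 1. P = [[1, 4, 6], [3], [5]], Q = [[1, 2, 5], [3], [4]].
Insert 2: 2 bumps 4 from row 1; 4 appends to row 2. P = [[1, 2, 6], [3, 4], [5]], Q = [[1, 2, 5], [3, 6], [4]].

So P = [[1, 2, 6], [3, 4], [5]], Q = [[1, 2, 5], [3, 6], [4]].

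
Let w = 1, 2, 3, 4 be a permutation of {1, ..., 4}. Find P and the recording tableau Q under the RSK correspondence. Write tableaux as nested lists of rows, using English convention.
P = [[1, 2, 3, 4]], Q = [[1, 2, 3, 4]]

Insert each entry of the permutation into P by Schensted row insertion, recording in Q the position of each new cell.

After inserting 1: P = [[1]].
After inserting 2: P = [[1, 2]].
After inserting 3: P = [[1, 2, 3]].
After inserting 4: P = [[1, 2, 3, 4]].

So P = [[1, 2, 3, 4]], Q = [[1, 2, 3, 4]].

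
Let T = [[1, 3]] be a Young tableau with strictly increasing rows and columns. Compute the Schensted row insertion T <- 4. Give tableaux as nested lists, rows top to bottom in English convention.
4 is larger than every entry of row 1, so it is appended to row 1. The new tableau is [[1, 3, 4]].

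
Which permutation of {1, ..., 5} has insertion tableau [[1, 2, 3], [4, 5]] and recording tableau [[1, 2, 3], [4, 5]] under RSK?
1 4 5 2 3

Reverse the RSK construction: for i from n down to 1, find the cell of Q containing i, remove the entry at that cell from P, and reverse-bump it up through P; the value ejected from row 1 is w(i).

Step i=5: Q has 5 at row 2, column 2; remove 5 from row 2 of P and reverse-bump: 5 enters row 1 and ejects 3. So w(5) = 3. P is now [[1, 2, 5], [4]].
Step i=4: Q has 4 at row 2, column 1; remove 4 from row 2 of P and reverse-bump: 4 enters row 1 and ejects 2. So w(4) = 2. P is now [[1, 4, 5]].
Step i=3: Q has 3 at row 1, column 3; remove that cell from P, ejecting 5. So w(3) = 5. P is now [[1, 4]].
Step i=2: Q has 2 at row 1, column 2; remove that cell from P, ejecting 4. So w(2) = 4. P is now [[1]].
Step i=1: Q has 1 at row 1, column 1; remove that cell from P, ejecting 1. So w(1) = 1. P is now [].

So w = 1 4 5 2 3.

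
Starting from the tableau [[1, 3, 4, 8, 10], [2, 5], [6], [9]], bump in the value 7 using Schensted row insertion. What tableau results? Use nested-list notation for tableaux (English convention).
In row 1, 7 replaces 8 (the leftmost entry greater than 7); 8 is bumped to row 2. 8 is appended to row 2. The new tableau is [[1, 3, 4, 7, 10], [2, 5, 8], [6], [9]].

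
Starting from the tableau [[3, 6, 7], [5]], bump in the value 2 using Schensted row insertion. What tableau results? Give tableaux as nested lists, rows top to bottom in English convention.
[[2, 6, 7], [3], [5]]

In row 1, 2 replaces 3 (the leftmost entry greater than 2); 3 is bumped to row 2. In row 2, 3 replaces 5 (the leftmost entry greater than 3); 5 is bumped to row 3. 5 starts a new row 3. The new tableau is [[2, 6, 7], [3], [5]].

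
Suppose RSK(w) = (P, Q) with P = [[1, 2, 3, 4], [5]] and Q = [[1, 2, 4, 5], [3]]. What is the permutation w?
Reverse RSK: for i = n, n-1, ..., 1, locate i in Q, remove the corresponding corner cell from P, and reverse-bump its entry up through P; the value ejected from row 1 is w(i).

So w = 1 5 2 3 4.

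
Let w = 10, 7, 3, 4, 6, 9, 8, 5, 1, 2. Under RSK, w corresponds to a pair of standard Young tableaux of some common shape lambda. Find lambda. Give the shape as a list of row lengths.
Row-insert each entry into an empty tableau.

After inserting 10: P = [[10]].
After inserting 7: P = [[7], [10]].
After inserting 3: P = [[3], [7], [10]].
After inserting 4: P = [[3, 4], [7], [10]].
After inserting 6: P = [[3, 4, 6], [7], [10]].
After inserting 9: P = [[3, 4, 6, 9], [7], [10]].
After inserting 8: P = [[3, 4, 6, 8], [7, 9], [10]].
After inserting 5: P = [[3, 4, 5, 8], [6, 9], [7], [10]].
After inserting 1: P = [[1, 4, 5, 8], [3, 9], [6], [7], [10]].
After inserting 2: P = [[1, 2, 5, 8], [3, 4], [6, 9], [7], [10]].

The final insertion tableau P = [[1, 2, 5, 8], [3, 4], [6, 9], [7], [10]] has shape [4, 2, 2, 1, 1].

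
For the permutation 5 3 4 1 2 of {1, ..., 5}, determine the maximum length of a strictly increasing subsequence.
2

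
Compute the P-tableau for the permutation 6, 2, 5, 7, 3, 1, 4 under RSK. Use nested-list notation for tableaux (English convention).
Insert 6: appended to row 1. P = [[6]].
Insert 2: 2 bumps 6 from row 1; 6 starts row 2. P = [[2], [6]].
Insert 5: appended to row 1. P = [[2, 5], [6]].
Insert 7: appended to row 1. P = [[2, 5, 7], [6]].
Insert 3: 3 bumps 5 from row 1; 5 bumps 6 from row 2; 6 starts row 3. P = [[2, 3, 7], [5], [6]].
Insert 1: 1 bumps 2 from row 1; 2 bumps 5 from row 2; 5 bumps 6 from row 3; 6 starts row 4. P = [[1, 3, 7], [2], [5], [6]].
Insert 4: 4 bumps 7 from row 1; 7 appends to row 2. P = [[1, 3, 4], [2, 7], [5], [6]].

So P = [[1, 3, 4], [2, 7], [5], [6]].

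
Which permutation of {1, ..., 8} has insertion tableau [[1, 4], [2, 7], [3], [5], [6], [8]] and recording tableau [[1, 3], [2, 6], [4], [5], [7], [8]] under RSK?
Reverse the RSK construction: for i from n down to 1, find the cell of Q containing i, remove the entry at that cell from P, and reverse-bump it up through P; the value ejected from row 1 is w(i).

Step i=8: Q has 8 at row 6, column 1; remove 8 from row 6 of P and reverse-bump: 8 enters row 5 and ejects 6; 6 enters row 4 and ejects 5; 5 enters row 3 and ejects 3; 3 enters row 2 and ejects 2; 2 enters row 1 and ejects 1. So w(8) = 1. P is now [[2, 4], [3, 7], [5], [6], [8]].
Step i=7: Q has 7 at row 5, column 1; remove 8 from row 5 of P and reverse-bump: 8 enters row 4 and ejects 6; 6 enters row 3 and ejects 5; 5 enters row 2 and ejects 3; 3 enters row 1 and ejects 2. So w(7) = 2. P is now [[3, 4], [5, 7], [6], [8]].
Step i=6: Q has 6 at row 2, column 2; remove 7 from row 2 of P and reverse-bump: 7 enters row 1 and ejects 4. So w(6) = 4. P is now [[3, 7], [5], [6], [8]].
Step i=5: Q has 5 at row 4, column 1; remove 8 from row 4 of P and reverse-bump: 8 enters row 3 and ejects 6; 6 enters row 2 and ejects 5; 5 enters row 1 and ejects 3. So w(5) = 3. P is now [[5, 7], [6], [8]].
Step i=4: Q has 4 at row 3, column 1; remove 8 from row 3 of P and reverse-bump: 8 enters row 2 and ejects 6; 6 enters row 1 and ejects 5. So w(4) = 5. P is now [[6, 7], [8]].
Step i=3: Q has 3 at row 1, column 2; remove that cell from P, ejecting 7. So w(3) = 7. P is now [[6], [8]].
Step i=2: Q has 2 at row 2, column 1; remove 8 from row 2 of P and reverse-bump: 8 enters row 1 and ejects 6. So w(2) = 6. P is now [[8]].
Step i=1: Q has 1 at row 1, column 1; remove that cell from P, ejecting 8. So w(1) = 8. P is now [].

So w = 8 6 7 5 3 4 2 1.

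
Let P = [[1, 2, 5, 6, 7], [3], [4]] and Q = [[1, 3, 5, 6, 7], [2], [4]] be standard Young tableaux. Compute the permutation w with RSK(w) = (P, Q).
4 1 3 2 5 6 7

Reverse the RSK construction: for i from n down to 1, find the cell of Q containing i, remove the entry at that cell from P, and reverse-bump it up through P; the value ejected from row 1 is w(i).

Step i=7: Q has 7 at row 1, column 5; remove that cell from P, ejecting 7. So w(7) = 7. P is now [[1, 2, 5, 6], [3], [4]].
Step i=6: Q has 6 at row 1, column 4; remove that cell from P, ejecting 6. So w(6) = 6. P is now [[1, 2, 5], [3], [4]].
Step i=5: Q has 5 at row 1, column 3; remove that cell from P, ejecting 5. So w(5) = 5. P is now [[1, 2], [3], [4]].
Step i=4: Q has 4 at row 3, column 1; remove 4 from row 3 of P and reverse-bump: 4 enters row 2 and ejects 3; 3 enters row 1 and ejects 2. So w(4) = 2. P is now [[1, 3], [4]].
Step i=3: Q has 3 at row 1, column 2; remove that cell from P, ejecting 3. So w(3) = 3. P is now [[1], [4]].
Step i=2: Q has 2 at row 2, column 1; remove 4 from row 2 of P and reverse-bump: 4 enters row 1 and ejects 1. So w(2) = 1. P is now [[4]].
Step i=1: Q has 1 at row 1, column 1; remove that cell from P, ejecting 4. So w(1) = 4. P is now [].

So w = 4 1 3 2 5 6 7.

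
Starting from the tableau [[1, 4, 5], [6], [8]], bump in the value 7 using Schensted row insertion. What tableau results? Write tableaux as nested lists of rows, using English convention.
7 is larger than every entry of row 1, so it is appended to row 1. The new tableau is [[1, 4, 5, 7], [6], [8]].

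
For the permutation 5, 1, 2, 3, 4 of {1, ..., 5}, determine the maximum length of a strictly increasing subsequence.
4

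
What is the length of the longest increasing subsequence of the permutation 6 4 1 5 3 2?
2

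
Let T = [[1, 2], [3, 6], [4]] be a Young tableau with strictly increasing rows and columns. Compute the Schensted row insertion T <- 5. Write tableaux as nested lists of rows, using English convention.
5 is larger than every entry of row 1, so it is appended to row 1. The new tableau is [[1, 2, 5], [3, 6], [4]].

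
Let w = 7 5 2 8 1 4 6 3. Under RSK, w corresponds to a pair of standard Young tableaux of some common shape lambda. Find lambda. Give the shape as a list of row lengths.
[3, 2, 2, 1]

Row-insert each entry into an empty tableau.

After inserting 7: P = [[7]].
After inserting 5: P = [[5], [7]].
After inserting 2: P = [[2], [5], [7]].
After inserting 8: P = [[2, 8], [5], [7]].
After inserting 1: P = [[1, 8], [2], [5], [7]].
After inserting 4: P = [[1, 4], [2, 8], [5], [7]].
After inserting 6: P = [[1, 4, 6], [2, 8], [5], [7]].
After inserting 3: P = [[1, 3, 6], [2, 4], [5, 8], [7]].

The final insertion tableau P = [[1, 3, 6], [2, 4], [5, 8], [7]] has shape [3, 2, 2, 1].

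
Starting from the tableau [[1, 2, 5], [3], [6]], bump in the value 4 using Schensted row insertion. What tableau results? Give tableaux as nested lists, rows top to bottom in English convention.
In row 1, 4 replaces 5 (the leftmost entry greater than 4); 5 is bumped to row 2. 5 is appended to row 2. The new tableau is [[1, 2, 4], [3, 5], [6]].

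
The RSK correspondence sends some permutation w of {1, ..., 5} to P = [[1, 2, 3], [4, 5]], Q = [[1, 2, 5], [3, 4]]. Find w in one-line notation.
Reverse the RSK construction: for i from n down to 1, find the cell of Q containing i, remove the entry at that cell from P, and reverse-bump it up through P; the value ejected from row 1 is w(i).

Step i=5: Q has 5 at row 1, column 3; remove that cell from P, ejecting 3. So w(5) = 3. P is now [[1, 2], [4, 5]].
Step i=4: Q has 4 at row 2, column 2; remove 5 from row 2 of P and reverse-bump: 5 enters row 1 and ejects 2. So w(4) = 2. P is now [[1, 5], [4]].
Step i=3: Q has 3 at row 2, column 1; remove 4 from row 2 of P and reverse-bump: 4 enters row 1 and ejects 1. So w(3) = 1. P is now [[4, 5]].
Step i=2: Q has 2 at row 1, column 2; remove that cell from P, ejecting 5. So w(2) = 5. P is now [[4]].
Step i=1: Q has 1 at row 1, column 1; remove that cell from P, ejecting 4. So w(1) = 4. P is now [].

So w = 4 5 1 2 3.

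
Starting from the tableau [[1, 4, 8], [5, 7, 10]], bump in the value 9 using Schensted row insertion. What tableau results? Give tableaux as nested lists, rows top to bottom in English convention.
[[1, 4, 8, 9], [5, 7, 10]]

9 is larger than every entry of row 1, so it is appended to row 1. The new tableau is [[1, 4, 8, 9], [5, 7, 10]].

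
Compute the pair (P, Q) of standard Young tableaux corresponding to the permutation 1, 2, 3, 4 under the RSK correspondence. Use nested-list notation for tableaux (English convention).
P = [[1, 2, 3, 4]], Q = [[1, 2, 3, 4]]

Insert each entry of the permutation into P by Schensted row insertion, recording in Q the position of each new cell.

After inserting 1: P = [[1]].
After inserting 2: P = [[1, 2]].
After inserting 3: P = [[1, 2, 3]].
After inserting 4: P = [[1, 2, 3, 4]].

So P = [[1, 2, 3, 4]], Q = [[1, 2, 3, 4]].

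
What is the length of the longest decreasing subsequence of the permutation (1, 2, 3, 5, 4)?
2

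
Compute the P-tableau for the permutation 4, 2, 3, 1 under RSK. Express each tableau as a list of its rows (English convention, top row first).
Insert 4: appended to row 1. P = [[4]].
Insert 2: 2 bumps 4 from row 1; 4 starts row 2. P = [[2], [4]].
Insert 3: appended to row 1. P = [[2, 3], [4]].
Insert 1: 1 bumps 2 from row 1; 2 bumps 4 from row 2; 4 starts row 3. P = [[1, 3], [2], [4]].

So P = [[1, 3], [2], [4]].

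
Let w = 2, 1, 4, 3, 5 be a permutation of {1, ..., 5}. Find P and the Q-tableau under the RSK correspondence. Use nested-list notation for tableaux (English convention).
Insert each entry of the permutation into P by Schensted row insertion, recording in Q the position of each new cell.

After inserting 2: P = [[2]].
After inserting 1: P = [[1], [2]].
After inserting 4: P = [[1, 4], [2]].
After inserting 3: P = [[1, 3], [2, 4]].
After inserting 5: P = [[1, 3, 5], [2, 4]].

So P = [[1, 3, 5], [2, 4]], Q = [[1, 3, 5], [2, 4]].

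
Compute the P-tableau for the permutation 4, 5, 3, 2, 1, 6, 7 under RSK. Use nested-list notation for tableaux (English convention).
Insert 4: appended to row 1. P = [[4]].
Insert 5: appended to row 1. P = [[4, 5]].
Insert 3: 3 bumps 4 from row 1; 4 starts row 2. P = [[3, 5], [4]].
Insert 2: 2 bumps 3 from row 1; 3 bumps 4 from row 2; 4 starts row 3. P = [[2, 5], [3], [4]].
Insert 1: 1 bumps 2 from row 1; 2 bumps 3 from row 2; 3 bumps 4 from row 3; 4 starts row 4. P = [[1, 5], [2], [3], [4]].
Insert 6: appended to row 1. P = [[1, 5, 6], [2], [3], [4]].
Insert 7: appended to row 1. P = [[1, 5, 6, 7], [2], [3], [4]].

So P = [[1, 5, 6, 7], [2], [3], [4]].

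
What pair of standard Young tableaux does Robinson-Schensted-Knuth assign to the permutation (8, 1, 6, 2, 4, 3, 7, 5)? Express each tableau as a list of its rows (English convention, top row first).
Insert each entry of the permutation into P by Schensted row insertion, recording in Q the position of each new cell.

Insert 8: appended to row 1. P = [[8]].
Insert 1: 1 bumps 8 from row 1; 8 starts row 2. P = [[1], [8]].
Insert 6: appended to row 1. P = [[1, 6], [8]].
Insert 2: 2 bumps 6 from row 1; 6 bumps 8 from row 2; 8 starts row 3. P = [[1, 2], [6], [8]].
Insert 4: appended to row 1. P = [[1, 2, 4], [6], [8]].
Insert 3: 3 bumps 4 from row 1; 4 bumps 6 from row 2; 6 bumps 8 from row 3; 8 starts row 4. P = [[1, 2, 3], [4], [6], [8]].
Insert 7: appended to row 1. P = [[1, 2, 3, 7], [4], [6], [8]].
Insert 5: 5 bumps 7 from row 1; 7 appends to row 2. P = [[1, 2, 3, 5], [4, 7], [6], [8]].

So P = [[1, 2, 3, 5], [4, 7], [6], [8]], Q = [[1, 3, 5, 7], [2, 8], [4], [6]].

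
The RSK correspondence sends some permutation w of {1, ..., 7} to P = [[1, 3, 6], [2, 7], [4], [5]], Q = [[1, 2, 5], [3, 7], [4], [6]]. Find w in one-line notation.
Reverse the RSK construction: for i from n down to 1, find the cell of Q containing i, remove the entry at that cell from P, and reverse-bump it up through P; the value ejected from row 1 is w(i).

Step i=7: Q has 7 at row 2, column 2; remove 7 from row 2 of P and reverse-bump: 7 enters row 1 and ejects 6. So w(7) = 6. P is now [[1, 3, 7], [2], [4], [5]].
Step i=6: Q has 6 at row 4, column 1; remove 5 from row 4 of P and reverse-bump: 5 enters row 3 and ejects 4; 4 enters row 2 and ejects 2; 2 enters row 1 and ejects 1. So w(6) = 1. P is now [[2, 3, 7], [4], [5]].
Step i=5: Q has 5 at row 1, column 3; remove that cell from P, ejecting 7. So w(5) = 7. P is now [[2, 3], [4], [5]].
Step i=4: Q has 4 at row 3, column 1; remove 5 from row 3 of P and reverse-bump: 5 enters row 2 and ejects 4; 4 enters row 1 and ejects 3. So w(4) = 3. P is now [[2, 4], [5]].
Step i=3: Q has 3 at row 2, column 1; remove 5 from row 2 of P and reverse-bump: 5 enters row 1 and ejects 4. So w(3) = 4. P is now [[2, 5]].
Step i=2: Q has 2 at row 1, column 2; remove that cell from P, ejecting 5. So w(2) = 5. P is now [[2]].
Step i=1: Q has 1 at row 1, column 1; remove that cell from P, ejecting 2. So w(1) = 2. P is now [].

So w = 2 5 4 3 7 1 6.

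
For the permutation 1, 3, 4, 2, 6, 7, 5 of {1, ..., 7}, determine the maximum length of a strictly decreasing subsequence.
2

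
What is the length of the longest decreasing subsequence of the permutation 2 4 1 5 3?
2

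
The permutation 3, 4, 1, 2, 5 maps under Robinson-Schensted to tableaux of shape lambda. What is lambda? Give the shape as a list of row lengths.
RSK row insertion gives P = [[1, 2, 5], [3, 4]], which has shape [3, 2].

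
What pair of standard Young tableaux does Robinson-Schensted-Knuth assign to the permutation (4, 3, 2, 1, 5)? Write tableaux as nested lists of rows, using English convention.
P = [[1, 5], [2], [3], [4]], Q = [[1, 5], [2], [3], [4]]

Insert each entry of the permutation into P by Schensted row insertion, recording in Q the position of each new cell.

Insert 4: appended to row 1. P = [[4]].
Insert 3: 3 bumps 4 from row 1; 4 starts row 2. P = [[3], [4]].
Insert 2: 2 bumps 3 from row 1; 3 bumps 4 from row 2; 4 starts row 3. P = [[2], [3], [4]].
Insert 1: 1 bumps 2 from row 1; 2 bumps 3 from row 2; 3 bumps 4 from row 3; 4 starts row 4. P = [[1], [2], [3], [4]].
Insert 5: appended to row 1. P = [[1, 5], [2], [3], [4]].

So P = [[1, 5], [2], [3], [4]], Q = [[1, 5], [2], [3], [4]].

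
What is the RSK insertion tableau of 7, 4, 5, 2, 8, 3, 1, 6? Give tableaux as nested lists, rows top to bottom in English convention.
P = [[1, 3, 6], [2, 5, 8], [4], [7]]

Insert 7: appended to row 1. P = [[7]].
Insert 4: 4 bumps 7 from row 1; 7 starts row 2. P = [[4], [7]].
Insert 5: appended to row 1. P = [[4, 5], [7]].
Insert 2: 2 bumps 4 from row 1; 4 bumps 7 from row 2; 7 starts row 3. P = [[2, 5], [4], [7]].
Insert 8: appended to row 1. P = [[2, 5, 8], [4], [7]].
Insert 3: 3 bumps 5 from row 1; 5 appends to row 2. P = [[2, 3, 8], [4, 5], [7]].
Insert 1: 1 bumps 2 from row 1; 2 bumps 4 from row 2; 4 bumps 7 from row 3; 7 starts row 4. P = [[1, 3, 8], [2, 5], [4], [7]].
Insert 6: 6 bumps 8 from row 1; 8 appends to row 2. P = [[1, 3, 6], [2, 5, 8], [4], [7]].

So P = [[1, 3, 6], [2, 5, 8], [4], [7]].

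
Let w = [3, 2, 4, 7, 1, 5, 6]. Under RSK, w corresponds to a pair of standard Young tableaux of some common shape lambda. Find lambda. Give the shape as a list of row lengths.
Row-insert each entry into an empty tableau.

After inserting 3: P = [[3]].
After inserting 2: P = [[2], [3]].
After inserting 4: P = [[2, 4], [3]].
After inserting 7: P = [[2, 4, 7], [3]].
After inserting 1: P = [[1, 4, 7], [2], [3]].
After inserting 5: P = [[1, 4, 5], [2, 7], [3]].
After inserting 6: P = [[1, 4, 5, 6], [2, 7], [3]].

The final insertion tableau P = [[1, 4, 5, 6], [2, 7], [3]] has shape [4, 2, 1].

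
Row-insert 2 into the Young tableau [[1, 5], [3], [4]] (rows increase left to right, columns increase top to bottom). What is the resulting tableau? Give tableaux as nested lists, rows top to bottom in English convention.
[[1, 2], [3, 5], [4]]

In row 1, 2 replaces 5 (the leftmost entry greater than 2); 5 is bumped to row 2. 5 is appended to row 2. The new tableau is [[1, 2], [3, 5], [4]].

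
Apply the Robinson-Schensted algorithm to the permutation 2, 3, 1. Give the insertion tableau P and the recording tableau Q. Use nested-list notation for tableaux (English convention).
Insert each entry of the permutation into P by Schensted row insertion, recording in Q the position of each new cell.

Insert 2: appended to row 1. P = [[2]].
Insert 3: appended to row 1. P = [[2, 3]].
Insert 1: 1 bumps 2 from row 1; 2 starts row 2. P = [[1, 3], [2]].

So P = [[1, 3], [2]], Q = [[1, 2], [3]].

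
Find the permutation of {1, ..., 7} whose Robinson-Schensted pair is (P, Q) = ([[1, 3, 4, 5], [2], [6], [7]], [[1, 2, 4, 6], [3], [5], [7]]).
2 7 3 6 4 5 1

Reverse the RSK construction: for i from n down to 1, find the cell of Q containing i, remove the entry at that cell from P, and reverse-bump it up through P; the value ejected from row 1 is w(i).

Step i=7: Q has 7 at row 4, column 1; remove 7 from row 4 of P and reverse-bump: 7 enters row 3 and ejects 6; 6 enters row 2 and ejects 2; 2 enters row 1 and ejects 1. So w(7) = 1. P is now [[2, 3, 4, 5], [6], [7]].
Step i=6: Q has 6 at row 1, column 4; remove that cell from P, ejecting 5. So w(6) = 5. P is now [[2, 3, 4], [6], [7]].
Step i=5: Q has 5 at row 3, column 1; remove 7 from row 3 of P and reverse-bump: 7 enters row 2 and ejects 6; 6 enters row 1 and ejects 4. So w(5) = 4. P is now [[2, 3, 6], [7]].
Step i=4: Q has 4 at row 1, column 3; remove that cell from P, ejecting 6. So w(4) = 6. P is now [[2, 3], [7]].
Step i=3: Q has 3 at row 2, column 1; remove 7 from row 2 of P and reverse-bump: 7 enters row 1 and ejects 3. So w(3) = 3. P is now [[2, 7]].
Step i=2: Q has 2 at row 1, column 2; remove that cell from P, ejecting 7. So w(2) = 7. P is now [[2]].
Step i=1: Q has 1 at row 1, column 1; remove that cell from P, ejecting 2. So w(1) = 2. P is now [].

So w = 2 7 3 6 4 5 1.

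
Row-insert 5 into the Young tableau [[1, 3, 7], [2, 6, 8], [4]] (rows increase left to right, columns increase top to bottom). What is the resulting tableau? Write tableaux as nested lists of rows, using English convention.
[[1, 3, 5], [2, 6, 7], [4, 8]]

In row 1, 5 replaces 7 (the leftmost entry greater than 5); 7 is bumped to row 2. In row 2, 7 replaces 8 (the leftmost entry greater than 7); 8 is bumped to row 3. 8 is appended to row 3. The new tableau is [[1, 3, 5], [2, 6, 7], [4, 8]].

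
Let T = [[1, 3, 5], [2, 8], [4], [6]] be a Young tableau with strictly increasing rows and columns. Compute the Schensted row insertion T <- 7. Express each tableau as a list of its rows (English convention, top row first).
7 is larger than every entry of row 1, so it is appended to row 1. The new tableau is [[1, 3, 5, 7], [2, 8], [4], [6]].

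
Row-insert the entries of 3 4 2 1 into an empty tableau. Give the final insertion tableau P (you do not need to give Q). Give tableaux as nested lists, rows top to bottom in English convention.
P = [[1, 4], [2], [3]]

After inserting 3: P = [[3]].
After inserting 4: P = [[3, 4]].
After inserting 2: P = [[2, 4], [3]].
After inserting 1: P = [[1, 4], [2], [3]].

So P = [[1, 4], [2], [3]].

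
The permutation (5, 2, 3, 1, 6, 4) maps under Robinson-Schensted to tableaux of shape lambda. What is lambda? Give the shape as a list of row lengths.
Row-insert each entry into an empty tableau.

After inserting 5: P = [[5]].
After inserting 2: P = [[2], [5]].
After inserting 3: P = [[2, 3], [5]].
After inserting 1: P = [[1, 3], [2], [5]].
After inserting 6: P = [[1, 3, 6], [2], [5]].
After inserting 4: P = [[1, 3, 4], [2, 6], [5]].

The final insertion tableau P = [[1, 3, 4], [2, 6], [5]] has shape [3, 2, 1].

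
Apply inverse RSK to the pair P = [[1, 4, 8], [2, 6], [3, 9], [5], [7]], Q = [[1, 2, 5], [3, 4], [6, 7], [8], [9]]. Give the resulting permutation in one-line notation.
Reverse the RSK construction: for i from n down to 1, find the cell of Q containing i, remove the entry at that cell from P, and reverse-bump it up through P; the value ejected from row 1 is w(i).

Step i=9: Q has 9 at row 5, column 1; remove 7 from row 5 of P and reverse-bump: 7 enters row 4 and ejects 5; 5 enters row 3 and ejects 3; 3 enters row 2 and ejects 2; 2 enters row 1 and ejects 1. So w(9) = 1. P is now [[2, 4, 8], [3, 6], [5, 9], [7]].
Step i=8: Q has 8 at row 4, column 1; remove 7 from row 4 of P and reverse-bump: 7 enters row 3 and ejects 5; 5 enters row 2 and ejects 3; 3 enters row 1 and ejects 2. So w(8) = 2. P is now [[3, 4, 8], [5, 6], [7, 9]].
Step i=7: Q has 7 at row 3, column 2; remove 9 from row 3 of P and reverse-bump: 9 enters row 2 and ejects 6; 6 enters row 1 and ejects 4. So w(7) = 4. P is now [[3, 6, 8], [5, 9], [7]].
Step i=6: Q has 6 at row 3, column 1; remove 7 from row 3 of P and reverse-bump: 7 enters row 2 and ejects 5; 5 enters row 1 and ejects 3. So w(6) = 3. P is now [[5, 6, 8], [7, 9]].
Step i=5: Q has 5 at row 1, column 3; remove that cell from P, ejecting 8. So w(5) = 8. P is now [[5, 6], [7, 9]].
Step i=4: Q has 4 at row 2, column 2; remove 9 from row 2 of P and reverse-bump: 9 enters row 1 and ejects 6. So w(4) = 6. P is now [[5, 9], [7]].
Step i=3: Q has 3 at row 2, column 1; remove 7 from row 2 of P and reverse-bump: 7 enters row 1 and ejects 5. So w(3) = 5. P is now [[7, 9]].
Step i=2: Q has 2 at row 1, column 2; remove that cell from P, ejecting 9. So w(2) = 9. P is now [[7]].
Step i=1: Q has 1 at row 1, column 1; remove that cell from P, ejecting 7. So w(1) = 7. P is now [].

So w = 7 9 5 6 8 3 4 2 1.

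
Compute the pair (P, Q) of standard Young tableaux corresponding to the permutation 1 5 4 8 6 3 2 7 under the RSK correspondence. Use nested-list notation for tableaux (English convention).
P = [[1, 2, 6, 7], [3, 8], [4], [5]], Q = [[1, 2, 4, 8], [3, 5], [6], [7]]

Insert each entry of the permutation into P by Schensted row insertion, recording in Q the position of each new cell.

Insert 1: appended to row 1. P = [[1]].
Insert 5: appended to row 1. P = [[1, 5]].
Insert 4: 4 bumps 5 from row 1; 5 starts row 2. P = [[1, 4], [5]].
Insert 8: appended to row 1. P = [[1, 4, 8], [5]].
Insert 6: 6 bumps 8 from row 1; 8 appends to row 2. P = [[1, 4, 6], [5, 8]].
Insert 3: 3 bumps 4 from row 1; 4 bumps 5 from row 2; 5 starts row 3. P = [[1, 3, 6], [4, 8], [5]].
Insert 2: 2 bumps 3 from row 1; 3 bumps 4 from row 2; 4 bumps 5 from row 3; 5 starts row 4. P = [[1, 2, 6], [3, 8], [4], [5]].
Insert 7: appended to row 1. P = [[1, 2, 6, 7], [3, 8], [4], [5]].

So P = [[1, 2, 6, 7], [3, 8], [4], [5]], Q = [[1, 2, 4, 8], [3, 5], [6], [7]].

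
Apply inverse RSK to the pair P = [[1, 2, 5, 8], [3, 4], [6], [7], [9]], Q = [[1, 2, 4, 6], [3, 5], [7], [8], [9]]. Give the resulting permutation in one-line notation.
3 4 1 9 7 8 6 5 2

Reverse the RSK construction: for i from n down to 1, find the cell of Q containing i, remove the entry at that cell from P, and reverse-bump it up through P; the value ejected from row 1 is w(i).

Step i=9: Q has 9 at row 5, column 1; remove 9 from row 5 of P and reverse-bump: 9 enters row 4 and ejects 7; 7 enters row 3 and ejects 6; 6 enters row 2 and ejects 4; 4 enters row 1 and ejects 2. So w(9) = 2. P is now [[1, 4, 5, 8], [3, 6], [7], [9]].
Step i=8: Q has 8 at row 4, column 1; remove 9 from row 4 of P and reverse-bump: 9 enters row 3 and ejects 7; 7 enters row 2 and ejects 6; 6 enters row 1 and ejects 5. So w(8) = 5. P is now [[1, 4, 6, 8], [3, 7], [9]].
Step i=7: Q has 7 at row 3, column 1; remove 9 from row 3 of P and reverse-bump: 9 enters row 2 and ejects 7; 7 enters row 1 and ejects 6. So w(7) = 6. P is now [[1, 4, 7, 8], [3, 9]].
Step i=6: Q has 6 at row 1, column 4; remove that cell from P, ejecting 8. So w(6) = 8. P is now [[1, 4, 7], [3, 9]].
Step i=5: Q has 5 at row 2, column 2; remove 9 from row 2 of P and reverse-bump: 9 enters row 1 and ejects 7. So w(5) = 7. P is now [[1, 4, 9], [3]].
Step i=4: Q has 4 at row 1, column 3; remove that cell from P, ejecting 9. So w(4) = 9. P is now [[1, 4], [3]].
Step i=3: Q has 3 at row 2, column 1; remove 3 from row 2 of P and reverse-bump: 3 enters row 1 and ejects 1. So w(3) = 1. P is now [[3, 4]].
Step i=2: Q has 2 at row 1, column 2; remove that cell from P, ejecting 4. So w(2) = 4. P is now [[3]].
Step i=1: Q has 1 at row 1, column 1; remove that cell from P, ejecting 3. So w(1) = 3. P is now [].

So w = 3 4 1 9 7 8 6 5 2.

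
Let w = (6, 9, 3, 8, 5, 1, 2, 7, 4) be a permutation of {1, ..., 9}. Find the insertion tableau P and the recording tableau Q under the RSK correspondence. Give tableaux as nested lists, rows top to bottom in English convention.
Insert each entry of the permutation into P by Schensted row insertion, recording in Q the position of each new cell.

After inserting 6: P = [[6]].
After inserting 9: P = [[6, 9]].
After inserting 3: P = [[3, 9], [6]].
After inserting 8: P = [[3, 8], [6, 9]].
After inserting 5: P = [[3, 5], [6, 8], [9]].
After inserting 1: P = [[1, 5], [3, 8], [6], [9]].
After inserting 2: P = [[1, 2], [3, 5], [6, 8], [9]].
After inserting 7: P = [[1, 2, 7], [3, 5], [6, 8], [9]].
After inserting 4: P = [[1, 2, 4], [3, 5, 7], [6, 8], [9]].

So P = [[1, 2, 4], [3, 5, 7], [6, 8], [9]], Q = [[1, 2, 8], [3, 4, 9], [5, 7], [6]].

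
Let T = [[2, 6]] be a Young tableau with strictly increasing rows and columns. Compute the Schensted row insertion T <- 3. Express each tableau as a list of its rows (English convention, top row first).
In row 1, 3 replaces 6 (the leftmost entry greater than 3); 6 is bumped to row 2. 6 starts a new row 2. The new tableau is [[2, 3], [6]].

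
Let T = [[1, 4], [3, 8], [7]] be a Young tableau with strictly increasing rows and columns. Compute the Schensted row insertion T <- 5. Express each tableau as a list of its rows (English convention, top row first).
5 is larger than every entry of row 1, so it is appended to row 1. The new tableau is [[1, 4, 5], [3, 8], [7]].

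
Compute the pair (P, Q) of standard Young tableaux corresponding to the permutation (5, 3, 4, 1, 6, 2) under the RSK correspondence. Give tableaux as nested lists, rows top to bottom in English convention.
P = [[1, 2, 6], [3, 4], [5]], Q = [[1, 3, 5], [2, 6], [4]]

Insert each entry of the permutation into P by Schensted row insertion, recording in Q the position of each new cell.

Insert 5: appended to row 1. P = [[5]], Q = [[1]].
Insert 3: 3 bumps 5 from row 1; 5 starts row 2. P = [[3], [5]], Q = [[1], [2]].
Insert 4: appended to row 1. P = [[3, 4], [5]], Q = [[1, 3], [2]].
Insert 1: 1 bumps 3 from row 1; 3 bumps 5 from row 2; 5 starts row 3. P = [[1, 4], [3], [5]], Q = [[1, 3], [2], [4]].
Insert 6: appended to row 1. P = [[1, 4, 6], [3], [5]], Q = [[1, 3, 5], [2], [4]].
Insert 2: 2 bumps 4 from row 1; 4 appends to row 2. P = [[1, 2, 6], [3, 4], [5]], Q = [[1, 3, 5], [2, 6], [4]].

So P = [[1, 2, 6], [3, 4], [5]], Q = [[1, 3, 5], [2, 6], [4]].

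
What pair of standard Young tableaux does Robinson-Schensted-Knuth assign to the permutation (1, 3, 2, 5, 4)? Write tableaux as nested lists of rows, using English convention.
P = [[1, 2, 4], [3, 5]], Q = [[1, 2, 4], [3, 5]]

Insert each entry of the permutation into P by Schensted row insertion, recording in Q the position of each new cell.

Insert 1: appended to row 1. P = [[1]].
Insert 3: appended to row 1. P = [[1, 3]].
Insert 2: 2 bumps 3 from row 1; 3 starts row 2. P = [[1, 2], [3]].
Insert 5: appended to row 1. P = [[1, 2, 5], [3]].
Insert 4: 4 bumps 5 from row 1; 5 appends to row 2. P = [[1, 2, 4], [3, 5]].

So P = [[1, 2, 4], [3, 5]], Q = [[1, 2, 4], [3, 5]].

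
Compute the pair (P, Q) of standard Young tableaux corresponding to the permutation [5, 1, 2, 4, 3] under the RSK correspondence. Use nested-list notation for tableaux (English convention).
P = [[1, 2, 3], [4], [5]], Q = [[1, 3, 4], [2], [5]]

Insert each entry of the permutation into P by Schensted row insertion, recording in Q the position of each new cell.

Insert 5: appended to row 1. P = [[5]].
Insert 1: 1 bumps 5 from row 1; 5 starts row 2. P = [[1], [5]].
Insert 2: appended to row 1. P = [[1, 2], [5]].
Insert 4: appended to row 1. P = [[1, 2, 4], [5]].
Insert 3: 3 bumps 4 from row 1; 4 bumps 5 from row 2; 5 starts row 3. P = [[1, 2, 3], [4], [5]].

So P = [[1, 2, 3], [4], [5]], Q = [[1, 3, 4], [2], [5]].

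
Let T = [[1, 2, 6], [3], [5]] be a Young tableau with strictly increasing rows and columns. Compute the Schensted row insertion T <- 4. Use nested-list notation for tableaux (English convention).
[[1, 2, 4], [3, 6], [5]]

In row 1, 4 replaces 6 (the leftmost entry greater than 4); 6 is bumped to row 2. 6 is appended to row 2. The new tableau is [[1, 2, 4], [3, 6], [5]].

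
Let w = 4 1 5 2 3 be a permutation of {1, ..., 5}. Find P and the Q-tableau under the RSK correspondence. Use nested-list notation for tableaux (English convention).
P = [[1, 2, 3], [4, 5]], Q = [[1, 3, 5], [2, 4]]

Insert each entry of the permutation into P by Schensted row insertion, recording in Q the position of each new cell.

Insert 4: appended to row 1. P = [[4]].
Insert 1: 1 bumps 4 from row 1; 4 starts row 2. P = [[1], [4]].
Insert 5: appended to row 1. P = [[1, 5], [4]].
Insert 2: 2 bumps 5 from row 1; 5 appends to row 2. P = [[1, 2], [4, 5]].
Insert 3: appended to row 1. P = [[1, 2, 3], [4, 5]].

So P = [[1, 2, 3], [4, 5]], Q = [[1, 3, 5], [2, 4]].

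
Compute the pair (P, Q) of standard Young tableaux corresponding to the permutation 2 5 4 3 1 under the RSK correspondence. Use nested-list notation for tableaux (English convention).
Insert each entry of the permutation into P by Schensted row insertion, recording in Q the position of each new cell.

Insert 2: appended to row 1. P = [[2]].
Insert 5: appended to row 1. P = [[2, 5]].
Insert 4: 4 bumps 5 from row 1; 5 starts row 2. P = [[2, 4], [5]].
Insert 3: 3 bumps 4 from row 1; 4 bumps 5 from row 2; 5 starts row 3. P = [[2, 3], [4], [5]].
Insert 1: 1 bumps 2 from row 1; 2 bumps 4 from row 2; 4 bumps 5 from row 3; 5 starts row 4. P = [[1, 3], [2], [4], [5]].

So P = [[1, 3], [2], [4], [5]], Q = [[1, 2], [3], [4], [5]].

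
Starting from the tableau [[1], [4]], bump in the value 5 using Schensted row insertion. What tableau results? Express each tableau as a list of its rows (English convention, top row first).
5 is larger than every entry of row 1, so it is appended to row 1. The new tableau is [[1, 5], [4]].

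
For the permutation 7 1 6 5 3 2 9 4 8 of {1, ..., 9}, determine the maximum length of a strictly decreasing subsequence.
5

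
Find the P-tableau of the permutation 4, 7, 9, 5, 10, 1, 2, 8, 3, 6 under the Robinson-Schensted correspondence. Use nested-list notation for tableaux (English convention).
Insert 4: appended to row 1. P = [[4]].
Insert 7: appended to row 1. P = [[4, 7]].
Insert 9: appended to row 1. P = [[4, 7, 9]].
Insert 5: 5 bumps 7 from row 1; 7 starts row 2. P = [[4, 5, 9], [7]].
Insert 10: appended to row 1. P = [[4, 5, 9, 10], [7]].
Insert 1: 1 bumps 4 from row 1; 4 bumps 7 from row 2; 7 starts row 3. P = [[1, 5, 9, 10], [4], [7]].
Insert 2: 2 bumps 5 from row 1; 5 appends to row 2. P = [[1, 2, 9, 10], [4, 5], [7]].
Insert 8: 8 bumps 9 from row 1; 9 appends to row 2. P = [[1, 2, 8, 10], [4, 5, 9], [7]].
Insert 3: 3 bumps 8 from row 1; 8 bumps 9 from row 2; 9 appends to row 3. P = [[1, 2, 3, 10], [4, 5, 8], [7, 9]].
Insert 6: 6 bumps 10 from row 1; 10 appends to row 2. P = [[1, 2, 3, 6], [4, 5, 8, 10], [7, 9]].

So P = [[1, 2, 3, 6], [4, 5, 8, 10], [7, 9]].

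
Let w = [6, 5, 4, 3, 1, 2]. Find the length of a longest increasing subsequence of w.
2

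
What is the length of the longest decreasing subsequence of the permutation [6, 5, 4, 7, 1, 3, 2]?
5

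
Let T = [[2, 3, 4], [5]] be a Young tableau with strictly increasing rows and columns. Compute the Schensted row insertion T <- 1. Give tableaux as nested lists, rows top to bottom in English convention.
In row 1, 1 replaces 2 (the leftmost entry greater than 1); 2 is bumped to row 2. In row 2, 2 replaces 5 (the leftmost entry greater than 2); 5 is bumped to row 3. 5 starts a new row 3. The new tableau is [[1, 3, 4], [2], [5]].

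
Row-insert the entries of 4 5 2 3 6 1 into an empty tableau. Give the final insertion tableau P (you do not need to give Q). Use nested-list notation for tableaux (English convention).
Insert 4: appended to row 1. P = [[4]].
Insert 5: appended to row 1. P = [[4, 5]].
Insert 2: 2 bumps 4 from row 1; 4 starts row 2. P = [[2, 5], [4]].
Insert 3: 3 bumps 5 from row 1; 5 appends to row 2. P = [[2, 3], [4, 5]].
Insert 6: appended to row 1. P = [[2, 3, 6], [4, 5]].
Insert 1: 1 bumps 2 from row 1; 2 bumps 4 from row 2; 4 starts row 3. P = [[1, 3, 6], [2, 5], [4]].

So P = [[1, 3, 6], [2, 5], [4]].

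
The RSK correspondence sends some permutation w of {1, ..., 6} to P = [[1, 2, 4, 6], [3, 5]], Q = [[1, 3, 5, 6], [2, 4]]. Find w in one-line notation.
3 1 5 2 4 6

Reverse the RSK construction: for i from n down to 1, find the cell of Q containing i, remove the entry at that cell from P, and reverse-bump it up through P; the value ejected from row 1 is w(i).

Step i=6: Q has 6 at row 1, column 4; remove that cell from P, ejecting 6. So w(6) = 6. P is now [[1, 2, 4], [3, 5]].
Step i=5: Q has 5 at row 1, column 3; remove that cell from P, ejecting 4. So w(5) = 4. P is now [[1, 2], [3, 5]].
Step i=4: Q has 4 at row 2, column 2; remove 5 from row 2 of P and reverse-bump: 5 enters row 1 and ejects 2. So w(4) = 2. P is now [[1, 5], [3]].
Step i=3: Q has 3 at row 1, column 2; remove that cell from P, ejecting 5. So w(3) = 5. P is now [[1], [3]].
Step i=2: Q has 2 at row 2, column 1; remove 3 from row 2 of P and reverse-bump: 3 enters row 1 and ejects 1. So w(2) = 1. P is now [[3]].
Step i=1: Q has 1 at row 1, column 1; remove that cell from P, ejecting 3. So w(1) = 3. P is now [].

So w = 3 1 5 2 4 6.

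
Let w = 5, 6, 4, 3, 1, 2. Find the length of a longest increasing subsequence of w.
2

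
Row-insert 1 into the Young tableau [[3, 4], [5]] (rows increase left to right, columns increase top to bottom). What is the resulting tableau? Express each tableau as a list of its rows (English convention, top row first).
[[1, 4], [3], [5]]

In row 1, 1 replaces 3 (the leftmost entry greater than 1); 3 is bumped to row 2. In row 2, 3 replaces 5 (the leftmost entry greater than 3); 5 is bumped to row 3. 5 starts a new row 3. The new tableau is [[1, 4], [3], [5]].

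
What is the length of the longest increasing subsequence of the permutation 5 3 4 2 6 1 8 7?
4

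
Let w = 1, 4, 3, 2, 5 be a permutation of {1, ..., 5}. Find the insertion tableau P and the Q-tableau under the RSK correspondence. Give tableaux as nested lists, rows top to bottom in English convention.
P = [[1, 2, 5], [3], [4]], Q = [[1, 2, 5], [3], [4]]

Insert each entry of the permutation into P by Schensted row insertion, recording in Q the position of each new cell.

Insert 1: appended to row 1. P = [[1]].
Insert 4: appended to row 1. P = [[1, 4]].
Insert 3: 3 bumps 4 from row 1; 4 starts row 2. P = [[1, 3], [4]].
Insert 2: 2 bumps 3 from row 1; 3 bumps 4 from row 2; 4 starts row 3. P = [[1, 2], [3], [4]].
Insert 5: appended to row 1. P = [[1, 2, 5], [3], [4]].

So P = [[1, 2, 5], [3], [4]], Q = [[1, 2, 5], [3], [4]].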